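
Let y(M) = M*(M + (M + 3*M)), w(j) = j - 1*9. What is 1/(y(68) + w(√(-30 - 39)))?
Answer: 23111/534118390 - I*√69/534118390 ≈ 4.3269e-5 - 1.5552e-8*I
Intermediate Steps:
w(j) = -9 + j (w(j) = j - 9 = -9 + j)
y(M) = 5*M² (y(M) = M*(M + 4*M) = M*(5*M) = 5*M²)
1/(y(68) + w(√(-30 - 39))) = 1/(5*68² + (-9 + √(-30 - 39))) = 1/(5*4624 + (-9 + √(-69))) = 1/(23120 + (-9 + I*√69)) = 1/(23111 + I*√69)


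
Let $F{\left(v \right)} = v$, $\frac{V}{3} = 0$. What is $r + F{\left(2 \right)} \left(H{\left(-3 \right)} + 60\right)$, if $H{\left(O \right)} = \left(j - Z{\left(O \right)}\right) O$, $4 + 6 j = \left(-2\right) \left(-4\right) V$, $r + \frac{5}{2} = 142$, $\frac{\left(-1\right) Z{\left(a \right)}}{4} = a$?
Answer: $\frac{671}{2} \approx 335.5$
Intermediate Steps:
$V = 0$ ($V = 3 \cdot 0 = 0$)
$Z{\left(a \right)} = - 4 a$
$r = \frac{279}{2}$ ($r = - \frac{5}{2} + 142 = \frac{279}{2} \approx 139.5$)
$j = - \frac{2}{3}$ ($j = - \frac{2}{3} + \frac{\left(-2\right) \left(-4\right) 0}{6} = - \frac{2}{3} + \frac{8 \cdot 0}{6} = - \frac{2}{3} + \frac{1}{6} \cdot 0 = - \frac{2}{3} + 0 = - \frac{2}{3} \approx -0.66667$)
$H{\left(O \right)} = O \left(- \frac{2}{3} + 4 O\right)$ ($H{\left(O \right)} = \left(- \frac{2}{3} - - 4 O\right) O = \left(- \frac{2}{3} + 4 O\right) O = O \left(- \frac{2}{3} + 4 O\right)$)
$r + F{\left(2 \right)} \left(H{\left(-3 \right)} + 60\right) = \frac{279}{2} + 2 \left(\frac{2}{3} \left(-3\right) \left(-1 + 6 \left(-3\right)\right) + 60\right) = \frac{279}{2} + 2 \left(\frac{2}{3} \left(-3\right) \left(-1 - 18\right) + 60\right) = \frac{279}{2} + 2 \left(\frac{2}{3} \left(-3\right) \left(-19\right) + 60\right) = \frac{279}{2} + 2 \left(38 + 60\right) = \frac{279}{2} + 2 \cdot 98 = \frac{279}{2} + 196 = \frac{671}{2}$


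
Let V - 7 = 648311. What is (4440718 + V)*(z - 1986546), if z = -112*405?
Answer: -10340442782616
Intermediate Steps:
V = 648318 (V = 7 + 648311 = 648318)
z = -45360
(4440718 + V)*(z - 1986546) = (4440718 + 648318)*(-45360 - 1986546) = 5089036*(-2031906) = -10340442782616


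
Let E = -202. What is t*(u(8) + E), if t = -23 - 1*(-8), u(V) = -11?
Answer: 3195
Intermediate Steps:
t = -15 (t = -23 + 8 = -15)
t*(u(8) + E) = -15*(-11 - 202) = -15*(-213) = 3195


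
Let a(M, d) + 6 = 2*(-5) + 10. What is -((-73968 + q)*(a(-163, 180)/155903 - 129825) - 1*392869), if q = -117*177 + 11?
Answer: -174180792546149/14173 ≈ -1.2290e+10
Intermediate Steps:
q = -20698 (q = -20709 + 11 = -20698)
a(M, d) = -6 (a(M, d) = -6 + (2*(-5) + 10) = -6 + (-10 + 10) = -6 + 0 = -6)
-((-73968 + q)*(a(-163, 180)/155903 - 129825) - 1*392869) = -((-73968 - 20698)*(-6/155903 - 129825) - 1*392869) = -(-94666*(-6*1/155903 - 129825) - 392869) = -(-94666*(-6/155903 - 129825) - 392869) = -(-94666*(-20240106981/155903) - 392869) = -(174186360678486/14173 - 392869) = -1*174180792546149/14173 = -174180792546149/14173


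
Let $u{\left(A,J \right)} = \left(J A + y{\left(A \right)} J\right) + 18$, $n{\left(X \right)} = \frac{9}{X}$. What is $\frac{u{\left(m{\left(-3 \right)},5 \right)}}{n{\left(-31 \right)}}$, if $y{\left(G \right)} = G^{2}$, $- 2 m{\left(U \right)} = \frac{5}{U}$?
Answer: $- \frac{28613}{324} \approx -88.312$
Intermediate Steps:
$m{\left(U \right)} = - \frac{5}{2 U}$ ($m{\left(U \right)} = - \frac{5 \frac{1}{U}}{2} = - \frac{5}{2 U}$)
$u{\left(A,J \right)} = 18 + A J + J A^{2}$ ($u{\left(A,J \right)} = \left(J A + A^{2} J\right) + 18 = \left(A J + J A^{2}\right) + 18 = 18 + A J + J A^{2}$)
$\frac{u{\left(m{\left(-3 \right)},5 \right)}}{n{\left(-31 \right)}} = \frac{18 + - \frac{5}{2 \left(-3\right)} 5 + 5 \left(- \frac{5}{2 \left(-3\right)}\right)^{2}}{9 \frac{1}{-31}} = \frac{18 + \left(- \frac{5}{2}\right) \left(- \frac{1}{3}\right) 5 + 5 \left(\left(- \frac{5}{2}\right) \left(- \frac{1}{3}\right)\right)^{2}}{9 \left(- \frac{1}{31}\right)} = \frac{18 + \frac{5}{6} \cdot 5 + 5 \left(\frac{5}{6}\right)^{2}}{- \frac{9}{31}} = \left(18 + \frac{25}{6} + 5 \cdot \frac{25}{36}\right) \left(- \frac{31}{9}\right) = \left(18 + \frac{25}{6} + \frac{125}{36}\right) \left(- \frac{31}{9}\right) = \frac{923}{36} \left(- \frac{31}{9}\right) = - \frac{28613}{324}$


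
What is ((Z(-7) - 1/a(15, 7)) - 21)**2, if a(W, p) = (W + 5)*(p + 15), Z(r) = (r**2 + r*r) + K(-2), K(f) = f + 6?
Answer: 1270138321/193600 ≈ 6560.6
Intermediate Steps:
K(f) = 6 + f
Z(r) = 4 + 2*r**2 (Z(r) = (r**2 + r*r) + (6 - 2) = (r**2 + r**2) + 4 = 2*r**2 + 4 = 4 + 2*r**2)
a(W, p) = (5 + W)*(15 + p)
((Z(-7) - 1/a(15, 7)) - 21)**2 = (((4 + 2*(-7)**2) - 1/(75 + 5*7 + 15*15 + 15*7)) - 21)**2 = (((4 + 2*49) - 1/(75 + 35 + 225 + 105)) - 21)**2 = (((4 + 98) - 1/440) - 21)**2 = ((102 - 1*1/440) - 21)**2 = ((102 - 1/440) - 21)**2 = (44879/440 - 21)**2 = (35639/440)**2 = 1270138321/193600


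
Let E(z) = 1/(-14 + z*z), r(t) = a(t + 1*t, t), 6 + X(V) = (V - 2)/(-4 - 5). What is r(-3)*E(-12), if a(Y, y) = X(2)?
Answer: -3/65 ≈ -0.046154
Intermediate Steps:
X(V) = -52/9 - V/9 (X(V) = -6 + (V - 2)/(-4 - 5) = -6 + (-2 + V)/(-9) = -6 + (-2 + V)*(-⅑) = -6 + (2/9 - V/9) = -52/9 - V/9)
a(Y, y) = -6 (a(Y, y) = -52/9 - ⅑*2 = -52/9 - 2/9 = -6)
r(t) = -6
E(z) = 1/(-14 + z²)
r(-3)*E(-12) = -6/(-14 + (-12)²) = -6/(-14 + 144) = -6/130 = -6*1/130 = -3/65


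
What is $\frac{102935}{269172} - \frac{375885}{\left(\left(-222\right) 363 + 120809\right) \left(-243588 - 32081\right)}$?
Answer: $\frac{1141468563756065}{2984642172583164} \approx 0.38245$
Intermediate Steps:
$\frac{102935}{269172} - \frac{375885}{\left(\left(-222\right) 363 + 120809\right) \left(-243588 - 32081\right)} = 102935 \cdot \frac{1}{269172} - \frac{375885}{\left(-80586 + 120809\right) \left(-275669\right)} = \frac{102935}{269172} - \frac{375885}{40223 \left(-275669\right)} = \frac{102935}{269172} - \frac{375885}{-11088234187} = \frac{102935}{269172} - - \frac{375885}{11088234187} = \frac{102935}{269172} + \frac{375885}{11088234187} = \frac{1141468563756065}{2984642172583164}$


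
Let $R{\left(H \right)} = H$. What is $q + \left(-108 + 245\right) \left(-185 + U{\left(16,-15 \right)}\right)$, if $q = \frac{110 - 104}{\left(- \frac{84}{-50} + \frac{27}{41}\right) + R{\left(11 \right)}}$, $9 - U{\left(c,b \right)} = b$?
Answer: $- \frac{150778577}{6836} \approx -22057.0$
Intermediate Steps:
$U{\left(c,b \right)} = 9 - b$
$q = \frac{3075}{6836}$ ($q = \frac{110 - 104}{\left(- \frac{84}{-50} + \frac{27}{41}\right) + 11} = \frac{6}{\left(\left(-84\right) \left(- \frac{1}{50}\right) + 27 \cdot \frac{1}{41}\right) + 11} = \frac{6}{\left(\frac{42}{25} + \frac{27}{41}\right) + 11} = \frac{6}{\frac{2397}{1025} + 11} = \frac{6}{\frac{13672}{1025}} = 6 \cdot \frac{1025}{13672} = \frac{3075}{6836} \approx 0.44982$)
$q + \left(-108 + 245\right) \left(-185 + U{\left(16,-15 \right)}\right) = \frac{3075}{6836} + \left(-108 + 245\right) \left(-185 + \left(9 - -15\right)\right) = \frac{3075}{6836} + 137 \left(-185 + \left(9 + 15\right)\right) = \frac{3075}{6836} + 137 \left(-185 + 24\right) = \frac{3075}{6836} + 137 \left(-161\right) = \frac{3075}{6836} - 22057 = - \frac{150778577}{6836}$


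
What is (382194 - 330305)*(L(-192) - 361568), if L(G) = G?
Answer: -18771364640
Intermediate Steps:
(382194 - 330305)*(L(-192) - 361568) = (382194 - 330305)*(-192 - 361568) = 51889*(-361760) = -18771364640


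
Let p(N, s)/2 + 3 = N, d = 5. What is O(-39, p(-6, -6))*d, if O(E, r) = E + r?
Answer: -285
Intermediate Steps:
p(N, s) = -6 + 2*N
O(-39, p(-6, -6))*d = (-39 + (-6 + 2*(-6)))*5 = (-39 + (-6 - 12))*5 = (-39 - 18)*5 = -57*5 = -285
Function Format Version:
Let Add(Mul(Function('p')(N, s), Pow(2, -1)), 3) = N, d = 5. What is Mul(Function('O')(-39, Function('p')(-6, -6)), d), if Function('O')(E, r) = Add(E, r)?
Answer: -285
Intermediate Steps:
Function('p')(N, s) = Add(-6, Mul(2, N))
Mul(Function('O')(-39, Function('p')(-6, -6)), d) = Mul(Add(-39, Add(-6, Mul(2, -6))), 5) = Mul(Add(-39, Add(-6, -12)), 5) = Mul(Add(-39, -18), 5) = Mul(-57, 5) = -285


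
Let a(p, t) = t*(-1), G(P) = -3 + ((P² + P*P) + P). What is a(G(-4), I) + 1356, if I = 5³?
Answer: 1231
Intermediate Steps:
I = 125
G(P) = -3 + P + 2*P² (G(P) = -3 + ((P² + P²) + P) = -3 + (2*P² + P) = -3 + (P + 2*P²) = -3 + P + 2*P²)
a(p, t) = -t
a(G(-4), I) + 1356 = -1*125 + 1356 = -125 + 1356 = 1231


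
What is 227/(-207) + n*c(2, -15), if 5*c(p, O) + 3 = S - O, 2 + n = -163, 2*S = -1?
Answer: -157567/414 ≈ -380.60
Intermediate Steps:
S = -½ (S = (½)*(-1) = -½ ≈ -0.50000)
n = -165 (n = -2 - 163 = -165)
c(p, O) = -7/10 - O/5 (c(p, O) = -⅗ + (-½ - O)/5 = -⅗ + (-⅒ - O/5) = -7/10 - O/5)
227/(-207) + n*c(2, -15) = 227/(-207) - 165*(-7/10 - ⅕*(-15)) = 227*(-1/207) - 165*(-7/10 + 3) = -227/207 - 165*23/10 = -227/207 - 759/2 = -157567/414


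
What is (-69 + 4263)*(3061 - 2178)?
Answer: 3703302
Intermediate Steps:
(-69 + 4263)*(3061 - 2178) = 4194*883 = 3703302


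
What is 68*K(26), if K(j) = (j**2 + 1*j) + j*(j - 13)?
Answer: 70720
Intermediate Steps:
K(j) = j + j**2 + j*(-13 + j) (K(j) = (j**2 + j) + j*(-13 + j) = (j + j**2) + j*(-13 + j) = j + j**2 + j*(-13 + j))
68*K(26) = 68*(2*26*(-6 + 26)) = 68*(2*26*20) = 68*1040 = 70720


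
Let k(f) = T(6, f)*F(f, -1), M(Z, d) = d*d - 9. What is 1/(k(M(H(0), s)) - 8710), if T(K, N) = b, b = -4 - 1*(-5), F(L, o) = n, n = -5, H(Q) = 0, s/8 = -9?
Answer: -1/8715 ≈ -0.00011474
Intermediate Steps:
s = -72 (s = 8*(-9) = -72)
M(Z, d) = -9 + d² (M(Z, d) = d² - 9 = -9 + d²)
F(L, o) = -5
b = 1 (b = -4 + 5 = 1)
T(K, N) = 1
k(f) = -5 (k(f) = 1*(-5) = -5)
1/(k(M(H(0), s)) - 8710) = 1/(-5 - 8710) = 1/(-8715) = -1/8715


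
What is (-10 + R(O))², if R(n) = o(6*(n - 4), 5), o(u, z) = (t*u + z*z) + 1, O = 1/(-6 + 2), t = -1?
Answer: 6889/4 ≈ 1722.3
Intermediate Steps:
O = -¼ (O = 1/(-4) = -¼ ≈ -0.25000)
o(u, z) = 1 + z² - u (o(u, z) = (-u + z*z) + 1 = (-u + z²) + 1 = (z² - u) + 1 = 1 + z² - u)
R(n) = 50 - 6*n (R(n) = 1 + 5² - 6*(n - 4) = 1 + 25 - 6*(-4 + n) = 1 + 25 - (-24 + 6*n) = 1 + 25 + (24 - 6*n) = 50 - 6*n)
(-10 + R(O))² = (-10 + (50 - 6*(-¼)))² = (-10 + (50 + 3/2))² = (-10 + 103/2)² = (83/2)² = 6889/4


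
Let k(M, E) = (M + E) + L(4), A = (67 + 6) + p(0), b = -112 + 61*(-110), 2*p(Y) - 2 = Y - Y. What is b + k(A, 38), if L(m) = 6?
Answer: -6704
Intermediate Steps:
p(Y) = 1 (p(Y) = 1 + (Y - Y)/2 = 1 + (1/2)*0 = 1 + 0 = 1)
b = -6822 (b = -112 - 6710 = -6822)
A = 74 (A = (67 + 6) + 1 = 73 + 1 = 74)
k(M, E) = 6 + E + M (k(M, E) = (M + E) + 6 = (E + M) + 6 = 6 + E + M)
b + k(A, 38) = -6822 + (6 + 38 + 74) = -6822 + 118 = -6704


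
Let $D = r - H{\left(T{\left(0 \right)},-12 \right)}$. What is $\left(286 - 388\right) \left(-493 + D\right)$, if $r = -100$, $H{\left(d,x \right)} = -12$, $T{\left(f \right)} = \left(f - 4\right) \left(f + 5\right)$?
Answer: $59262$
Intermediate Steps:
$T{\left(f \right)} = \left(-4 + f\right) \left(5 + f\right)$
$D = -88$ ($D = -100 - -12 = -100 + 12 = -88$)
$\left(286 - 388\right) \left(-493 + D\right) = \left(286 - 388\right) \left(-493 - 88\right) = \left(-102\right) \left(-581\right) = 59262$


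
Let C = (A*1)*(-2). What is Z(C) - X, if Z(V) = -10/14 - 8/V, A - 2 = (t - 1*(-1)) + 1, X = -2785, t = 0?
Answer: 19497/7 ≈ 2785.3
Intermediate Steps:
A = 4 (A = 2 + ((0 - 1*(-1)) + 1) = 2 + ((0 + 1) + 1) = 2 + (1 + 1) = 2 + 2 = 4)
C = -8 (C = (4*1)*(-2) = 4*(-2) = -8)
Z(V) = -5/7 - 8/V (Z(V) = -10*1/14 - 8/V = -5/7 - 8/V)
Z(C) - X = (-5/7 - 8/(-8)) - 1*(-2785) = (-5/7 - 8*(-1/8)) + 2785 = (-5/7 + 1) + 2785 = 2/7 + 2785 = 19497/7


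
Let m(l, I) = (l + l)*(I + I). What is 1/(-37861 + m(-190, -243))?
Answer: 1/146819 ≈ 6.8111e-6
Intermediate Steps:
m(l, I) = 4*I*l (m(l, I) = (2*l)*(2*I) = 4*I*l)
1/(-37861 + m(-190, -243)) = 1/(-37861 + 4*(-243)*(-190)) = 1/(-37861 + 184680) = 1/146819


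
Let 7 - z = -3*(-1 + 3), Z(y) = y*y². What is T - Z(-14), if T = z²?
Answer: 2913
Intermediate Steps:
Z(y) = y³
z = 13 (z = 7 - (-3)*(-1 + 3) = 7 - (-3)*2 = 7 - 1*(-6) = 7 + 6 = 13)
T = 169 (T = 13² = 169)
T - Z(-14) = 169 - 1*(-14)³ = 169 - 1*(-2744) = 169 + 2744 = 2913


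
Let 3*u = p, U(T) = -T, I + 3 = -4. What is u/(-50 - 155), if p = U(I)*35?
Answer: -49/123 ≈ -0.39837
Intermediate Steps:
I = -7 (I = -3 - 4 = -7)
p = 245 (p = -1*(-7)*35 = 7*35 = 245)
u = 245/3 (u = (1/3)*245 = 245/3 ≈ 81.667)
u/(-50 - 155) = 245/(3*(-50 - 155)) = (245/3)/(-205) = (245/3)*(-1/205) = -49/123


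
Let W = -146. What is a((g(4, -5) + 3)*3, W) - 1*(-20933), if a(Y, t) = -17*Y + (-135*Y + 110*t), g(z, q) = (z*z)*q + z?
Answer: 38161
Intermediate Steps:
g(z, q) = z + q*z**2 (g(z, q) = z**2*q + z = q*z**2 + z = z + q*z**2)
a(Y, t) = -152*Y + 110*t
a((g(4, -5) + 3)*3, W) - 1*(-20933) = (-152*(4*(1 - 5*4) + 3)*3 + 110*(-146)) - 1*(-20933) = (-152*(4*(1 - 20) + 3)*3 - 16060) + 20933 = (-152*(4*(-19) + 3)*3 - 16060) + 20933 = (-152*(-76 + 3)*3 - 16060) + 20933 = (-(-11096)*3 - 16060) + 20933 = (-152*(-219) - 16060) + 20933 = (33288 - 16060) + 20933 = 17228 + 20933 = 38161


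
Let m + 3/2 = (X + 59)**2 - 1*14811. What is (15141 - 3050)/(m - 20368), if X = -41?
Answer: -24182/69713 ≈ -0.34688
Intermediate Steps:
m = -28977/2 (m = -3/2 + ((-41 + 59)**2 - 1*14811) = -3/2 + (18**2 - 14811) = -3/2 + (324 - 14811) = -3/2 - 14487 = -28977/2 ≈ -14489.)
(15141 - 3050)/(m - 20368) = (15141 - 3050)/(-28977/2 - 20368) = 12091/(-69713/2) = 12091*(-2/69713) = -24182/69713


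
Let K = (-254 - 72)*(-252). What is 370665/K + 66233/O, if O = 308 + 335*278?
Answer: 2226409427/426451032 ≈ 5.2208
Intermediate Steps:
O = 93438 (O = 308 + 93130 = 93438)
K = 82152 (K = -326*(-252) = 82152)
370665/K + 66233/O = 370665/82152 + 66233/93438 = 370665*(1/82152) + 66233*(1/93438) = 41185/9128 + 66233/93438 = 2226409427/426451032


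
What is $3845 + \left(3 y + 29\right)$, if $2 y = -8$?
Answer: $3862$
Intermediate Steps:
$y = -4$ ($y = \frac{1}{2} \left(-8\right) = -4$)
$3845 + \left(3 y + 29\right) = 3845 + \left(3 \left(-4\right) + 29\right) = 3845 + \left(-12 + 29\right) = 3845 + 17 = 3862$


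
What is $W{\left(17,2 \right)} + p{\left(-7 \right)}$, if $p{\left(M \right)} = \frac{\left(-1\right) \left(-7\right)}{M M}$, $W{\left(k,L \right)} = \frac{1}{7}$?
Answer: $\frac{2}{7} \approx 0.28571$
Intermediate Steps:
$W{\left(k,L \right)} = \frac{1}{7}$
$p{\left(M \right)} = \frac{7}{M^{2}}$
$W{\left(17,2 \right)} + p{\left(-7 \right)} = \frac{1}{7} + \frac{7}{49} = \frac{1}{7} + 7 \cdot \frac{1}{49} = \frac{1}{7} + \frac{1}{7} = \frac{2}{7}$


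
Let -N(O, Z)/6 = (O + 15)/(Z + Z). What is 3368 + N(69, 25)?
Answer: 83948/25 ≈ 3357.9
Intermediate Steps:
N(O, Z) = -3*(15 + O)/Z (N(O, Z) = -6*(O + 15)/(Z + Z) = -6*(15 + O)/(2*Z) = -6*(15 + O)*1/(2*Z) = -3*(15 + O)/Z)
3368 + N(69, 25) = 3368 + 3*(-15 - 1*69)/25 = 3368 + 3*(1/25)*(-15 - 69) = 3368 + 3*(1/25)*(-84) = 3368 - 252/25 = 83948/25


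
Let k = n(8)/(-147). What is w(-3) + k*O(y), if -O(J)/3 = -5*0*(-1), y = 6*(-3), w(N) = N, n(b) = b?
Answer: -3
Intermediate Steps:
y = -18
k = -8/147 (k = 8/(-147) = 8*(-1/147) = -8/147 ≈ -0.054422)
O(J) = 0 (O(J) = -3*(-5*0)*(-1) = -0*(-1) = -3*0 = 0)
w(-3) + k*O(y) = -3 - 8/147*0 = -3 + 0 = -3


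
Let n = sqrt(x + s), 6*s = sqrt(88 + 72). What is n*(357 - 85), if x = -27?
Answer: 272*sqrt(-243 + 6*sqrt(10))/3 ≈ 1357.1*I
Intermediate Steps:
s = 2*sqrt(10)/3 (s = sqrt(88 + 72)/6 = sqrt(160)/6 = (4*sqrt(10))/6 = 2*sqrt(10)/3 ≈ 2.1082)
n = sqrt(-27 + 2*sqrt(10)/3) ≈ 4.9892*I
n*(357 - 85) = (sqrt(-243 + 6*sqrt(10))/3)*(357 - 85) = (sqrt(-243 + 6*sqrt(10))/3)*272 = 272*sqrt(-243 + 6*sqrt(10))/3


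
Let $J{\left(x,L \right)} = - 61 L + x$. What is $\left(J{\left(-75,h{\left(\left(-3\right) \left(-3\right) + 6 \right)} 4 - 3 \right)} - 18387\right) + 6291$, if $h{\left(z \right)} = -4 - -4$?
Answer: $-11988$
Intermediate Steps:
$h{\left(z \right)} = 0$ ($h{\left(z \right)} = -4 + 4 = 0$)
$J{\left(x,L \right)} = x - 61 L$
$\left(J{\left(-75,h{\left(\left(-3\right) \left(-3\right) + 6 \right)} 4 - 3 \right)} - 18387\right) + 6291 = \left(\left(-75 - 61 \left(0 \cdot 4 - 3\right)\right) - 18387\right) + 6291 = \left(\left(-75 - 61 \left(0 - 3\right)\right) - 18387\right) + 6291 = \left(\left(-75 - -183\right) - 18387\right) + 6291 = \left(\left(-75 + 183\right) - 18387\right) + 6291 = \left(108 - 18387\right) + 6291 = -18279 + 6291 = -11988$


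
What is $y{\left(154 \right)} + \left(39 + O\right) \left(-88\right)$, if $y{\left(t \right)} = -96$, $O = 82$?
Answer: $-10744$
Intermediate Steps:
$y{\left(154 \right)} + \left(39 + O\right) \left(-88\right) = -96 + \left(39 + 82\right) \left(-88\right) = -96 + 121 \left(-88\right) = -96 - 10648 = -10744$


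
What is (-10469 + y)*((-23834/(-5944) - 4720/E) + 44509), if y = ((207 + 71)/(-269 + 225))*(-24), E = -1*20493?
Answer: -307684044137742335/669957156 ≈ -4.5926e+8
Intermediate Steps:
E = -20493
y = 1668/11 (y = (278/(-44))*(-24) = (278*(-1/44))*(-24) = -139/22*(-24) = 1668/11 ≈ 151.64)
(-10469 + y)*((-23834/(-5944) - 4720/E) + 44509) = (-10469 + 1668/11)*((-23834/(-5944) - 4720/(-20493)) + 44509) = -113491*((-23834*(-1/5944) - 4720*(-1/20493)) + 44509)/11 = -113491*((11917/2972 + 4720/20493) + 44509)/11 = -113491*(258242921/60905196 + 44509)/11 = -113491/11*2711087611685/60905196 = -307684044137742335/669957156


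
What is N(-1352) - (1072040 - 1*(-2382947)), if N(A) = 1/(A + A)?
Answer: -9342284849/2704 ≈ -3.4550e+6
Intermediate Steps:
N(A) = 1/(2*A)
N(-1352) - (1072040 - 1*(-2382947)) = (½)/(-1352) - (1072040 - 1*(-2382947)) = (½)*(-1/1352) - (1072040 + 2382947) = -1/2704 - 1*3454987 = -1/2704 - 3454987 = -9342284849/2704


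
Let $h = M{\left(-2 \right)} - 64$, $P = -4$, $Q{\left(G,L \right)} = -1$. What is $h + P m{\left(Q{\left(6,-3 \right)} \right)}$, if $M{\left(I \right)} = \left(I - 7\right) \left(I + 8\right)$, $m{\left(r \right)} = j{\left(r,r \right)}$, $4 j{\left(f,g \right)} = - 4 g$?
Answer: $-122$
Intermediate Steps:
$j{\left(f,g \right)} = - g$ ($j{\left(f,g \right)} = \frac{\left(-4\right) g}{4} = - g$)
$m{\left(r \right)} = - r$
$M{\left(I \right)} = \left(-7 + I\right) \left(8 + I\right)$
$h = -118$ ($h = \left(-56 - 2 + \left(-2\right)^{2}\right) - 64 = \left(-56 - 2 + 4\right) - 64 = -54 - 64 = -118$)
$h + P m{\left(Q{\left(6,-3 \right)} \right)} = -118 - 4 \left(\left(-1\right) \left(-1\right)\right) = -118 - 4 = -122$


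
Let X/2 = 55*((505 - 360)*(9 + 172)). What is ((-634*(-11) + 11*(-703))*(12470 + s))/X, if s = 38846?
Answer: -1770402/131225 ≈ -13.491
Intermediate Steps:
X = 2886950 (X = 2*(55*((505 - 360)*(9 + 172))) = 2*(55*(145*181)) = 2*(55*26245) = 2*1443475 = 2886950)
((-634*(-11) + 11*(-703))*(12470 + s))/X = ((-634*(-11) + 11*(-703))*(12470 + 38846))/2886950 = ((6974 - 7733)*51316)*(1/2886950) = -759*51316*(1/2886950) = -38948844*1/2886950 = -1770402/131225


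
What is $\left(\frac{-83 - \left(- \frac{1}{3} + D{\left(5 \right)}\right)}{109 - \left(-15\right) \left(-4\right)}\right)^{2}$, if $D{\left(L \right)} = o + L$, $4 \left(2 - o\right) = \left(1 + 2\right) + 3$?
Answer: $\frac{279841}{86436} \approx 3.2376$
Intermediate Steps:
$o = \frac{1}{2}$ ($o = 2 - \frac{\left(1 + 2\right) + 3}{4} = 2 - \frac{3 + 3}{4} = 2 - \frac{3}{2} = \frac{1}{2} \approx 0.5$)
$D{\left(L \right)} = \frac{1}{2} + L$
$\left(\frac{-83 - \left(- \frac{1}{3} + D{\left(5 \right)}\right)}{109 - \left(-15\right) \left(-4\right)}\right)^{2} = \left(\frac{-83 + \left(\frac{1}{3} - \left(\frac{1}{2} + 5\right)\right)}{109 - \left(-15\right) \left(-4\right)}\right)^{2} = \left(\frac{-83 + \left(\frac{1}{3} - \frac{11}{2}\right)}{109 - 60}\right)^{2} = \left(\frac{-83 - \frac{31}{6}}{49}\right)^{2} = \left(\left(- \frac{529}{6}\right) \frac{1}{49}\right)^{2} = \left(- \frac{529}{294}\right)^{2} = \frac{279841}{86436}$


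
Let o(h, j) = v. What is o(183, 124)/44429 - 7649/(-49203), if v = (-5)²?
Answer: 4429448/28390131 ≈ 0.15602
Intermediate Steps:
v = 25
o(h, j) = 25
o(183, 124)/44429 - 7649/(-49203) = 25/44429 - 7649/(-49203) = 25*(1/44429) - 7649*(-1/49203) = 25/44429 + 7649/49203 = 4429448/28390131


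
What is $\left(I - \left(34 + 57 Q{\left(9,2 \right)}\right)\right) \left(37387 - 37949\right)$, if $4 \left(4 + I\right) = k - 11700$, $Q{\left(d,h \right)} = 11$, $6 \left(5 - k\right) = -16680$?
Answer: $\frac{3252575}{2} \approx 1.6263 \cdot 10^{6}$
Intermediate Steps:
$k = 2785$ ($k = 5 - -2780 = 5 + 2780 = 2785$)
$I = - \frac{8931}{4}$ ($I = -4 + \frac{2785 - 11700}{4} = -4 + \frac{1}{4} \left(-8915\right) = -4 - \frac{8915}{4} = - \frac{8931}{4} \approx -2232.8$)
$\left(I - \left(34 + 57 Q{\left(9,2 \right)}\right)\right) \left(37387 - 37949\right) = \left(- \frac{8931}{4} - 661\right) \left(37387 - 37949\right) = \left(- \frac{8931}{4} - 661\right) \left(-562\right) = \left(- \frac{11575}{4}\right) \left(-562\right) = \frac{3252575}{2}$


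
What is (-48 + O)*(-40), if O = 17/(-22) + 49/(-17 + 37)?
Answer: 20382/11 ≈ 1852.9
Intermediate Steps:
O = 369/220 (O = 17*(-1/22) + 49/20 = -17/22 + 49*(1/20) = -17/22 + 49/20 = 369/220 ≈ 1.6773)
(-48 + O)*(-40) = (-48 + 369/220)*(-40) = -10191/220*(-40) = 20382/11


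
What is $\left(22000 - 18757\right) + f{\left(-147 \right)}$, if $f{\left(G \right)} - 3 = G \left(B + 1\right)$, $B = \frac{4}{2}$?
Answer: $2805$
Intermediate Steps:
$B = 2$ ($B = 4 \cdot \frac{1}{2} = 2$)
$f{\left(G \right)} = 3 + 3 G$ ($f{\left(G \right)} = 3 + G \left(2 + 1\right) = 3 + G 3 = 3 + 3 G$)
$\left(22000 - 18757\right) + f{\left(-147 \right)} = \left(22000 - 18757\right) + \left(3 + 3 \left(-147\right)\right) = 3243 + \left(3 - 441\right) = 3243 - 438 = 2805$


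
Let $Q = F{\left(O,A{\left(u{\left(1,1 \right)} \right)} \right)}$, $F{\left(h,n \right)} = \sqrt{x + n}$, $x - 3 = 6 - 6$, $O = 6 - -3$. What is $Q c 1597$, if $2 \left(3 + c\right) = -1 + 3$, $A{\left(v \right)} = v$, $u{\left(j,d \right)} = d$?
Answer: $-6388$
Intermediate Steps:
$O = 9$ ($O = 6 + 3 = 9$)
$c = -2$ ($c = -3 + \frac{-1 + 3}{2} = -3 + \frac{1}{2} \cdot 2 = -3 + 1 = -2$)
$x = 3$ ($x = 3 + \left(6 - 6\right) = 3 + 0 = 3$)
$F{\left(h,n \right)} = \sqrt{3 + n}$
$Q = 2$ ($Q = \sqrt{3 + 1} = \sqrt{4} = 2$)
$Q c 1597 = 2 \left(-2\right) 1597 = \left(-4\right) 1597 = -6388$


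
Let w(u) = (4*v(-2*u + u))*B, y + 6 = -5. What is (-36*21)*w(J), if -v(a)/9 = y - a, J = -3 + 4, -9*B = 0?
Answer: 0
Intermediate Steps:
y = -11 (y = -6 - 5 = -11)
B = 0 (B = -1/9*0 = 0)
J = 1
v(a) = 99 + 9*a (v(a) = -9*(-11 - a) = 99 + 9*a)
w(u) = 0 (w(u) = (4*(99 + 9*(-2*u + u)))*0 = (4*(99 + 9*(-u)))*0 = (4*(99 - 9*u))*0 = (396 - 36*u)*0 = 0)
(-36*21)*w(J) = -36*21*0 = -756*0 = 0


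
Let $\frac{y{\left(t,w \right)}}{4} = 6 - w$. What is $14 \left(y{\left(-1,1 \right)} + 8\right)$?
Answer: $392$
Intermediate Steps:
$y{\left(t,w \right)} = 24 - 4 w$ ($y{\left(t,w \right)} = 4 \left(6 - w\right) = 24 - 4 w$)
$14 \left(y{\left(-1,1 \right)} + 8\right) = 14 \left(\left(24 - 4\right) + 8\right) = 14 \left(20 + 8\right) = 14 \cdot 28 = 392$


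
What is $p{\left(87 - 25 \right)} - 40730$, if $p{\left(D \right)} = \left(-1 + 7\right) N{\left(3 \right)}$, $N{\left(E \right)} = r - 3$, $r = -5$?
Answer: $-40778$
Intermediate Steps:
$N{\left(E \right)} = -8$ ($N{\left(E \right)} = -5 - 3 = -8$)
$p{\left(D \right)} = -48$ ($p{\left(D \right)} = \left(-1 + 7\right) \left(-8\right) = 6 \left(-8\right) = -48$)
$p{\left(87 - 25 \right)} - 40730 = -48 - 40730 = -40778$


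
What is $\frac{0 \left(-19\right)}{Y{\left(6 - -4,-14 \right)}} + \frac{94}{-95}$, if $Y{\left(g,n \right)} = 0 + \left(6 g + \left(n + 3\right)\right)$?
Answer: $- \frac{94}{95} \approx -0.98947$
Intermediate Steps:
$Y{\left(g,n \right)} = 3 + n + 6 g$ ($Y{\left(g,n \right)} = 0 + \left(6 g + \left(3 + n\right)\right) = 0 + \left(3 + n + 6 g\right) = 3 + n + 6 g$)
$\frac{0 \left(-19\right)}{Y{\left(6 - -4,-14 \right)}} + \frac{94}{-95} = \frac{0 \left(-19\right)}{3 - 14 + 6 \left(6 - -4\right)} + \frac{94}{-95} = \frac{0}{3 - 14 + 6 \left(6 + 4\right)} + 94 \left(- \frac{1}{95}\right) = \frac{0}{3 - 14 + 6 \cdot 10} - \frac{94}{95} = \frac{0}{3 - 14 + 60} - \frac{94}{95} = \frac{0}{49} - \frac{94}{95} = 0 \cdot \frac{1}{49} - \frac{94}{95} = 0 - \frac{94}{95} = - \frac{94}{95}$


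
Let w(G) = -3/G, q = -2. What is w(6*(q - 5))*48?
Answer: 24/7 ≈ 3.4286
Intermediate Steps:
w(6*(q - 5))*48 = -3*1/(6*(-2 - 5))*48 = -3/(6*(-7))*48 = -3/(-42)*48 = -3*(-1/42)*48 = (1/14)*48 = 24/7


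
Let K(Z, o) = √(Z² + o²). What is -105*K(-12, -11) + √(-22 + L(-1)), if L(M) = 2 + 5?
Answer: -105*√265 + I*√15 ≈ -1709.3 + 3.873*I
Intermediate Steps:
L(M) = 7
-105*K(-12, -11) + √(-22 + L(-1)) = -105*√((-12)² + (-11)²) + √(-22 + 7) = -105*√(144 + 121) + √(-15) = -105*√265 + I*√15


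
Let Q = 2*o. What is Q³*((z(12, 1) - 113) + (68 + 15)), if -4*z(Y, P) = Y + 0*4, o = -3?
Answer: 7128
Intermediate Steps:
z(Y, P) = -Y/4 (z(Y, P) = -(Y + 0*4)/4 = -(Y + 0)/4 = -Y/4)
Q = -6 (Q = 2*(-3) = -6)
Q³*((z(12, 1) - 113) + (68 + 15)) = (-6)³*((-¼*12 - 113) + (68 + 15)) = -216*((-3 - 113) + 83) = -216*(-116 + 83) = -216*(-33) = 7128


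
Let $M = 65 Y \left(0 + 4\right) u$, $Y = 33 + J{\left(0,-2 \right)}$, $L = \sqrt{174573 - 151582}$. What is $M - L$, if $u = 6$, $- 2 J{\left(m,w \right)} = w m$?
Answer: $51480 - \sqrt{22991} \approx 51328.0$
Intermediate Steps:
$J{\left(m,w \right)} = - \frac{m w}{2}$ ($J{\left(m,w \right)} = - \frac{w m}{2} = - \frac{m w}{2}$)
$L = \sqrt{22991} \approx 151.63$
$Y = 33$ ($Y = 33 - 0 \left(-2\right) = 33 + 0 = 33$)
$M = 51480$ ($M = 65 \cdot 33 \left(0 + 4\right) 6 = 2145 \cdot 4 \cdot 6 = 2145 \cdot 24 = 51480$)
$M - L = 51480 - \sqrt{22991}$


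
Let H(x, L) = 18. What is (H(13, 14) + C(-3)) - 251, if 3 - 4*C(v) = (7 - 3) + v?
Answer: -465/2 ≈ -232.50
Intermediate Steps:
C(v) = -1/4 - v/4 (C(v) = 3/4 - ((7 - 3) + v)/4 = 3/4 - (4 + v)/4 = 3/4 + (-1 - v/4) = -1/4 - v/4)
(H(13, 14) + C(-3)) - 251 = (18 + (-1/4 - 1/4*(-3))) - 251 = (18 + (-1/4 + 3/4)) - 251 = (18 + 1/2) - 251 = 37/2 - 251 = -465/2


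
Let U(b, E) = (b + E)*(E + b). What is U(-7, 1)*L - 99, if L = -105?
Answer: -3879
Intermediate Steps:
U(b, E) = (E + b)**2 (U(b, E) = (E + b)*(E + b) = (E + b)**2)
U(-7, 1)*L - 99 = (1 - 7)**2*(-105) - 99 = (-6)**2*(-105) - 99 = 36*(-105) - 99 = -3780 - 99 = -3879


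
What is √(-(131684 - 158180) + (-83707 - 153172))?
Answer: I*√210383 ≈ 458.68*I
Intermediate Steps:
√(-(131684 - 158180) + (-83707 - 153172)) = √(-1*(-26496) - 236879) = √(26496 - 236879) = √(-210383) = I*√210383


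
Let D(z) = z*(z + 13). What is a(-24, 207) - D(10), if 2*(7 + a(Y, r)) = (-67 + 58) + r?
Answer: -138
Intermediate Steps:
a(Y, r) = -23/2 + r/2 (a(Y, r) = -7 + ((-67 + 58) + r)/2 = -7 + (-9 + r)/2 = -7 + (-9/2 + r/2) = -23/2 + r/2)
D(z) = z*(13 + z)
a(-24, 207) - D(10) = (-23/2 + (½)*207) - 10*(13 + 10) = (-23/2 + 207/2) - 10*23 = 92 - 1*230 = 92 - 230 = -138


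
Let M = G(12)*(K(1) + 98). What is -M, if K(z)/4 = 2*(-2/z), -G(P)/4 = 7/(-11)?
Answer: -2296/11 ≈ -208.73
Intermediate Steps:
G(P) = 28/11 (G(P) = -28/(-11) = -28*(-1)/11 = -4*(-7/11) = 28/11)
K(z) = -16/z (K(z) = 4*(2*(-2/z)) = 4*(-4/z) = -16/z)
M = 2296/11 (M = 28*(-16/1 + 98)/11 = 28*(-16*1 + 98)/11 = 28*(-16 + 98)/11 = (28/11)*82 = 2296/11 ≈ 208.73)
-M = -1*2296/11 = -2296/11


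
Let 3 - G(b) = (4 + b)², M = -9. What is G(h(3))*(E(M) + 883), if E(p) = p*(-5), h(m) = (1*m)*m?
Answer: -154048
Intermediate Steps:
h(m) = m² (h(m) = m*m = m²)
E(p) = -5*p
G(b) = 3 - (4 + b)²
G(h(3))*(E(M) + 883) = (3 - (4 + 3²)²)*(-5*(-9) + 883) = (3 - (4 + 9)²)*(45 + 883) = (3 - 1*13²)*928 = (3 - 1*169)*928 = (3 - 169)*928 = -166*928 = -154048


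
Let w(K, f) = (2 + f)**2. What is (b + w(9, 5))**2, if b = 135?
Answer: 33856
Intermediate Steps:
(b + w(9, 5))**2 = (135 + (2 + 5)**2)**2 = (135 + 7**2)**2 = (135 + 49)**2 = 184**2 = 33856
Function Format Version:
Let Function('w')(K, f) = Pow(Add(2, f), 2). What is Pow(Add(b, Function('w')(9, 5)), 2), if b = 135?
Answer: 33856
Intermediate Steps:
Pow(Add(b, Function('w')(9, 5)), 2) = Pow(Add(135, Pow(Add(2, 5), 2)), 2) = Pow(Add(135, Pow(7, 2)), 2) = Pow(Add(135, 49), 2) = Pow(184, 2) = 33856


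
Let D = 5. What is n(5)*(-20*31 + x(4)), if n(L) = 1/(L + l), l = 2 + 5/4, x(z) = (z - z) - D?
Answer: -2500/33 ≈ -75.758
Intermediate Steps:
x(z) = -5 (x(z) = (z - z) - 1*5 = 0 - 5 = -5)
l = 13/4 (l = 2 + 5*(¼) = 2 + 5/4 = 13/4 ≈ 3.2500)
n(L) = 1/(13/4 + L) (n(L) = 1/(L + 13/4) = 1/(13/4 + L))
n(5)*(-20*31 + x(4)) = (4/(13 + 4*5))*(-20*31 - 5) = (4/(13 + 20))*(-620 - 5) = (4/33)*(-625) = -2500/33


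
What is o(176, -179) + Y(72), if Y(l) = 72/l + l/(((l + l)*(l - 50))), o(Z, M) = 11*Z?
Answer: 85229/44 ≈ 1937.0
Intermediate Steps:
Y(l) = 1/(2*(-50 + l)) + 72/l (Y(l) = 72/l + l/(((2*l)*(-50 + l))) = 72/l + l/((2*l*(-50 + l))) = 72/l + l*(1/(2*l*(-50 + l))) = 72/l + 1/(2*(-50 + l)) = 1/(2*(-50 + l)) + 72/l)
o(176, -179) + Y(72) = 11*176 + (5/2)*(-1440 + 29*72)/(72*(-50 + 72)) = 1936 + (5/2)*(1/72)*(-1440 + 2088)/22 = 1936 + (5/2)*(1/72)*(1/22)*648 = 1936 + 45/44 = 85229/44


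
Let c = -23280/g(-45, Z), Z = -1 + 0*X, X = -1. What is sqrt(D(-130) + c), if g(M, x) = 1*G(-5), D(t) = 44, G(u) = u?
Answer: 10*sqrt(47) ≈ 68.557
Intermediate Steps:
Z = -1 (Z = -1 + 0*(-1) = -1 + 0 = -1)
g(M, x) = -5 (g(M, x) = 1*(-5) = -5)
c = 4656 (c = -23280/(-5) = -23280*(-1/5) = 4656)
sqrt(D(-130) + c) = sqrt(44 + 4656) = sqrt(4700) = 10*sqrt(47)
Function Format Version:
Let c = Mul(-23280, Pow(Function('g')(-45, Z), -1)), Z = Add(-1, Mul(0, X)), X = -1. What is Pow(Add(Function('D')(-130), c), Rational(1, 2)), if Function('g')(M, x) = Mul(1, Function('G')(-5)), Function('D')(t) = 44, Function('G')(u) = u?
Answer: Mul(10, Pow(47, Rational(1, 2))) ≈ 68.557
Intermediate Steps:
Z = -1 (Z = Add(-1, Mul(0, -1)) = Add(-1, 0) = -1)
Function('g')(M, x) = -5 (Function('g')(M, x) = Mul(1, -5) = -5)
c = 4656 (c = Mul(-23280, Pow(-5, -1)) = Mul(-23280, Rational(-1, 5)) = 4656)
Pow(Add(Function('D')(-130), c), Rational(1, 2)) = Pow(Add(44, 4656), Rational(1, 2)) = Pow(4700, Rational(1, 2)) = Mul(10, Pow(47, Rational(1, 2)))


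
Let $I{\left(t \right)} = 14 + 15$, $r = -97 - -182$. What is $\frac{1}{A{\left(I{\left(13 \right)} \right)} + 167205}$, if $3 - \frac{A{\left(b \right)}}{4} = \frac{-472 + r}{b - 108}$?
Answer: $\frac{79}{13208595} \approx 5.981 \cdot 10^{-6}$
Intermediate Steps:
$r = 85$ ($r = -97 + 182 = 85$)
$I{\left(t \right)} = 29$
$A{\left(b \right)} = 12 + \frac{1548}{-108 + b}$ ($A{\left(b \right)} = 12 - 4 \frac{-472 + 85}{b - 108} = 12 - 4 \left(- \frac{387}{-108 + b}\right) = 12 + \frac{1548}{-108 + b}$)
$\frac{1}{A{\left(I{\left(13 \right)} \right)} + 167205} = \frac{1}{\frac{12 \left(21 + 29\right)}{-108 + 29} + 167205} = \frac{1}{12 \frac{1}{-79} \cdot 50 + 167205} = \frac{1}{12 \left(- \frac{1}{79}\right) 50 + 167205} = \frac{1}{- \frac{600}{79} + 167205} = \frac{1}{\frac{13208595}{79}} = \frac{79}{13208595}$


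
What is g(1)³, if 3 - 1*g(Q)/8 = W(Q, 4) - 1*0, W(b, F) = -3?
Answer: 110592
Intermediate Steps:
g(Q) = 48 (g(Q) = 24 - 8*(-3 - 1*0) = 24 - 8*(-3 + 0) = 24 - 8*(-3) = 24 + 24 = 48)
g(1)³ = 48³ = 110592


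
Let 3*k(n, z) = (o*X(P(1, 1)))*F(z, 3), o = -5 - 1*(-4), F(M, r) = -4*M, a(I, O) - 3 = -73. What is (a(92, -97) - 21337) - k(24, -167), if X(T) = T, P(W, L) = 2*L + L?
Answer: -20739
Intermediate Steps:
a(I, O) = -70 (a(I, O) = 3 - 73 = -70)
P(W, L) = 3*L
o = -1 (o = -5 + 4 = -1)
k(n, z) = 4*z (k(n, z) = ((-3)*(-4*z))/3 = ((-1*3)*(-4*z))/3 = (-(-12)*z)/3 = (12*z)/3 = 4*z)
(a(92, -97) - 21337) - k(24, -167) = (-70 - 21337) - 4*(-167) = -21407 - 1*(-668) = -21407 + 668 = -20739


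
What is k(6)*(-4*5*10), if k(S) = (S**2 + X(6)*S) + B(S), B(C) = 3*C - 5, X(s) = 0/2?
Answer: -9800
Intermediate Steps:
X(s) = 0 (X(s) = 0*(1/2) = 0)
B(C) = -5 + 3*C
k(S) = -5 + S**2 + 3*S (k(S) = (S**2 + 0*S) + (-5 + 3*S) = (S**2 + 0) + (-5 + 3*S) = S**2 + (-5 + 3*S) = -5 + S**2 + 3*S)
k(6)*(-4*5*10) = (-5 + 6**2 + 3*6)*(-4*5*10) = (-5 + 36 + 18)*(-20*10) = 49*(-200) = -9800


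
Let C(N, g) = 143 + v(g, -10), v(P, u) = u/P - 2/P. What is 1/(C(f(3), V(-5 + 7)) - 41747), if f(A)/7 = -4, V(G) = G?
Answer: -1/41610 ≈ -2.4033e-5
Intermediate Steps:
f(A) = -28 (f(A) = 7*(-4) = -28)
v(P, u) = -2/P + u/P
C(N, g) = 143 - 12/g (C(N, g) = 143 + (-2 - 10)/g = 143 - 12/g)
1/(C(f(3), V(-5 + 7)) - 41747) = 1/((143 - 12/(-5 + 7)) - 41747) = 1/((143 - 12/2) - 41747) = 1/((143 - 12*1/2) - 41747) = 1/((143 - 6) - 41747) = 1/(137 - 41747) = 1/(-41610) = -1/41610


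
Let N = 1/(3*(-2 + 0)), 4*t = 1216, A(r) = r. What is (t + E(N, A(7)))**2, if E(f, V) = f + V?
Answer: 3478225/36 ≈ 96617.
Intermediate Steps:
t = 304 (t = (1/4)*1216 = 304)
N = -1/6 (N = 1/(3*(-2)) = 1/(-6) = -1/6 ≈ -0.16667)
E(f, V) = V + f
(t + E(N, A(7)))**2 = (304 + (7 - 1/6))**2 = (304 + 41/6)**2 = (1865/6)**2 = 3478225/36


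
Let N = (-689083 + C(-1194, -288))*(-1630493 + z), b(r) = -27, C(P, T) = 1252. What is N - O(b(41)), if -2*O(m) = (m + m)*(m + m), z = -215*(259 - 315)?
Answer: 1113222146901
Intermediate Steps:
z = 12040 (z = -215*(-56) = 12040)
O(m) = -2*m**2 (O(m) = -(m + m)*(m + m)/2 = -2*m*2*m/2 = -2*m**2)
N = 1113222145443 (N = (-689083 + 1252)*(-1630493 + 12040) = -687831*(-1618453) = 1113222145443)
N - O(b(41)) = 1113222145443 - (-2)*(-27)**2 = 1113222145443 - (-2)*729 = 1113222145443 - 1*(-1458) = 1113222145443 + 1458 = 1113222146901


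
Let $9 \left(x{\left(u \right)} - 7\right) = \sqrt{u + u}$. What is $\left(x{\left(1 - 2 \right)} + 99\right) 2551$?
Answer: $270406 + \frac{2551 i \sqrt{2}}{9} \approx 2.7041 \cdot 10^{5} + 400.85 i$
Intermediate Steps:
$x{\left(u \right)} = 7 + \frac{\sqrt{2} \sqrt{u}}{9}$ ($x{\left(u \right)} = 7 + \frac{\sqrt{u + u}}{9} = 7 + \frac{\sqrt{2 u}}{9} = 7 + \frac{\sqrt{2} \sqrt{u}}{9}$)
$\left(x{\left(1 - 2 \right)} + 99\right) 2551 = \left(\left(7 + \frac{\sqrt{2} \sqrt{1 - 2}}{9}\right) + 99\right) 2551 = \left(\left(7 + \frac{\sqrt{2} \sqrt{-1}}{9}\right) + 99\right) 2551 = \left(\left(7 + \frac{\sqrt{2} i}{9}\right) + 99\right) 2551 = \left(\left(7 + \frac{i \sqrt{2}}{9}\right) + 99\right) 2551 = \left(106 + \frac{i \sqrt{2}}{9}\right) 2551 = 270406 + \frac{2551 i \sqrt{2}}{9}$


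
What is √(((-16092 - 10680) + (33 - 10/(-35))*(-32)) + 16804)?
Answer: 4*I*√33789/7 ≈ 105.04*I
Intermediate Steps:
√(((-16092 - 10680) + (33 - 10/(-35))*(-32)) + 16804) = √((-26772 + (33 - 10*(-1/35))*(-32)) + 16804) = √((-26772 + (33 + 2/7)*(-32)) + 16804) = √((-26772 + (233/7)*(-32)) + 16804) = √((-26772 - 7456/7) + 16804) = √(-194860/7 + 16804) = √(-77232/7) = 4*I*√33789/7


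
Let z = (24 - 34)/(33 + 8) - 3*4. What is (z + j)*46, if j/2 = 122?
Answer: 437092/41 ≈ 10661.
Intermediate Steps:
j = 244 (j = 2*122 = 244)
z = -502/41 (z = -10/41 - 1*12 = -10*1/41 - 12 = -10/41 - 12 = -502/41 ≈ -12.244)
(z + j)*46 = (-502/41 + 244)*46 = (9502/41)*46 = 437092/41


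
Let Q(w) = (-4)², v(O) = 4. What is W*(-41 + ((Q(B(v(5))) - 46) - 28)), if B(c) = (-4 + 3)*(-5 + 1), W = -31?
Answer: 3069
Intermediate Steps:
B(c) = 4 (B(c) = -1*(-4) = 4)
Q(w) = 16
W*(-41 + ((Q(B(v(5))) - 46) - 28)) = -31*(-41 + ((16 - 46) - 28)) = -31*(-41 + (-30 - 28)) = -31*(-41 - 58) = -31*(-99) = 3069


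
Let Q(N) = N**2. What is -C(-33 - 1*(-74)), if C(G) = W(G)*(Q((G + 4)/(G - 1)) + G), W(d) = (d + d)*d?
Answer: -4547105/32 ≈ -1.4210e+5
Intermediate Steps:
W(d) = 2*d**2 (W(d) = (2*d)*d = 2*d**2)
C(G) = 2*G**2*(G + (4 + G)**2/(-1 + G)**2) (C(G) = (2*G**2)*(((G + 4)/(G - 1))**2 + G) = (2*G**2)*(((4 + G)/(-1 + G))**2 + G) = (2*G**2)*((4 + G)**2/(-1 + G)**2 + G) = (2*G**2)*(G + (4 + G)**2/(-1 + G)**2) = 2*G**2*(G + (4 + G)**2/(-1 + G)**2))
-C(-33 - 1*(-74)) = -(2*(-33 - 1*(-74))**3 + 2*(-33 - 1*(-74))**2*(4 + (-33 - 1*(-74)))**2/(-1 + (-33 - 1*(-74)))**2) = -(2*(-33 + 74)**3 + 2*(-33 + 74)**2*(4 + (-33 + 74))**2/(-1 + (-33 + 74))**2) = -(2*41**3 + 2*41**2*(4 + 41)**2/(-1 + 41)**2) = -(2*68921 + 2*1681*45**2/40**2) = -(137842 + 2*1681*(1/1600)*2025) = -(137842 + 136161/32) = -1*4547105/32 = -4547105/32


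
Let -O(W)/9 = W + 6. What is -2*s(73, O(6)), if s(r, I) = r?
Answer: -146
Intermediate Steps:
O(W) = -54 - 9*W (O(W) = -9*(W + 6) = -9*(6 + W) = -54 - 9*W)
-2*s(73, O(6)) = -2*73 = -146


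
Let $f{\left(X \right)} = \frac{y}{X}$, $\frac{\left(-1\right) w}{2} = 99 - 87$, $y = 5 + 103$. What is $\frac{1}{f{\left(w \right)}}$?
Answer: $- \frac{2}{9} \approx -0.22222$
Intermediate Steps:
$y = 108$
$w = -24$ ($w = - 2 \left(99 - 87\right) = \left(-2\right) 12 = -24$)
$f{\left(X \right)} = \frac{108}{X}$
$\frac{1}{f{\left(w \right)}} = \frac{1}{108 \frac{1}{-24}} = \frac{1}{108 \left(- \frac{1}{24}\right)} = \frac{1}{- \frac{9}{2}} = - \frac{2}{9}$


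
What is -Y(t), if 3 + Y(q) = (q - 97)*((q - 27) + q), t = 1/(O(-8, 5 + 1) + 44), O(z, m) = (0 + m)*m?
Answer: -8362361/3200 ≈ -2613.2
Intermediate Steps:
O(z, m) = m**2 (O(z, m) = m*m = m**2)
t = 1/80 (t = 1/((5 + 1)**2 + 44) = 1/(6**2 + 44) = 1/(36 + 44) = 1/80 ≈ 0.012500)
Y(q) = -3 + (-97 + q)*(-27 + 2*q) (Y(q) = -3 + (q - 97)*((q - 27) + q) = -3 + (-97 + q)*((-27 + q) + q) = -3 + (-97 + q)*(-27 + 2*q))
-Y(t) = -(2616 - 221*1/80 + 2*(1/80)**2) = -(2616 - 221/80 + 2*(1/6400)) = -(2616 - 221/80 + 1/3200) = -1*8362361/3200 = -8362361/3200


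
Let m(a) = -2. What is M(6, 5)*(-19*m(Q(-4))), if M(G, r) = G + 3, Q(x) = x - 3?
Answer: 342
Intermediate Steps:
Q(x) = -3 + x
M(G, r) = 3 + G
M(6, 5)*(-19*m(Q(-4))) = (3 + 6)*(-19*(-2)) = 9*38 = 342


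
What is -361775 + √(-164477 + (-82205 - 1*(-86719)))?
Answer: -361775 + I*√159963 ≈ -3.6178e+5 + 399.95*I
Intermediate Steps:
-361775 + √(-164477 + (-82205 - 1*(-86719))) = -361775 + √(-164477 + (-82205 + 86719)) = -361775 + √(-164477 + 4514) = -361775 + √(-159963) = -361775 + I*√159963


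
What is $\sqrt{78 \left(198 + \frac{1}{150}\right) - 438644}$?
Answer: $\frac{i \sqrt{10579987}}{5} \approx 650.54 i$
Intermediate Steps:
$\sqrt{78 \left(198 + \frac{1}{150}\right) - 438644} = \sqrt{78 \cdot \frac{29701}{150} - 438644} = \sqrt{\frac{386113}{25} - 438644} = \sqrt{- \frac{10579987}{25}} = \frac{i \sqrt{10579987}}{5}$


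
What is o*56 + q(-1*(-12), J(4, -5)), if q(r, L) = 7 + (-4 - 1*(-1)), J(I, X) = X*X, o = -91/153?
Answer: -4484/153 ≈ -29.307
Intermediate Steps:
o = -91/153 (o = -91*1/153 = -91/153 ≈ -0.59477)
J(I, X) = X**2
q(r, L) = 4 (q(r, L) = 7 + (-4 + 1) = 7 - 3 = 4)
o*56 + q(-1*(-12), J(4, -5)) = -91/153*56 + 4 = -5096/153 + 4 = -4484/153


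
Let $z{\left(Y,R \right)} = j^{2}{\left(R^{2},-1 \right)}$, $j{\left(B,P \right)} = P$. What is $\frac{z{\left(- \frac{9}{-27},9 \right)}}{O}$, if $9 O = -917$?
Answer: $- \frac{9}{917} \approx -0.0098146$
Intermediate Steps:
$O = - \frac{917}{9}$ ($O = \frac{1}{9} \left(-917\right) = - \frac{917}{9} \approx -101.89$)
$z{\left(Y,R \right)} = 1$ ($z{\left(Y,R \right)} = \left(-1\right)^{2} = 1$)
$\frac{z{\left(- \frac{9}{-27},9 \right)}}{O} = 1 \frac{1}{- \frac{917}{9}} = 1 \left(- \frac{9}{917}\right) = - \frac{9}{917}$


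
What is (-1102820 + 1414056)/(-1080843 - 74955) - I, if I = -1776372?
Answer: 1026563446810/577899 ≈ 1.7764e+6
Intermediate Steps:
(-1102820 + 1414056)/(-1080843 - 74955) - I = (-1102820 + 1414056)/(-1080843 - 74955) - 1*(-1776372) = 311236/(-1155798) + 1776372 = 311236*(-1/1155798) + 1776372 = -155618/577899 + 1776372 = 1026563446810/577899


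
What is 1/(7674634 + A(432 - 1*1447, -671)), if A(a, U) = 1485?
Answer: 1/7676119 ≈ 1.3027e-7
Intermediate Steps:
1/(7674634 + A(432 - 1*1447, -671)) = 1/(7674634 + 1485) = 1/7676119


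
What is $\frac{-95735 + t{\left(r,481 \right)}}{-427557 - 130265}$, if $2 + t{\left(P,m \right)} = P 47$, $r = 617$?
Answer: $\frac{33369}{278911} \approx 0.11964$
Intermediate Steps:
$t{\left(P,m \right)} = -2 + 47 P$ ($t{\left(P,m \right)} = -2 + P 47 = -2 + 47 P$)
$\frac{-95735 + t{\left(r,481 \right)}}{-427557 - 130265} = \frac{-95735 + \left(-2 + 47 \cdot 617\right)}{-427557 - 130265} = \frac{-95735 + \left(-2 + 28999\right)}{-557822} = \left(-95735 + 28997\right) \left(- \frac{1}{557822}\right) = \left(-66738\right) \left(- \frac{1}{557822}\right) = \frac{33369}{278911}$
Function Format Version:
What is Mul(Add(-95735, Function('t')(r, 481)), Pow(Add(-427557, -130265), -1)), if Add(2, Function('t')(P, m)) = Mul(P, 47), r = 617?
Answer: Rational(33369, 278911) ≈ 0.11964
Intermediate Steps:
Function('t')(P, m) = Add(-2, Mul(47, P)) (Function('t')(P, m) = Add(-2, Mul(P, 47)) = Add(-2, Mul(47, P)))
Mul(Add(-95735, Function('t')(r, 481)), Pow(Add(-427557, -130265), -1)) = Mul(Add(-95735, Add(-2, Mul(47, 617))), Pow(Add(-427557, -130265), -1)) = Mul(Add(-95735, Add(-2, 28999)), Pow(-557822, -1)) = Mul(Add(-95735, 28997), Rational(-1, 557822)) = Mul(-66738, Rational(-1, 557822)) = Rational(33369, 278911)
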